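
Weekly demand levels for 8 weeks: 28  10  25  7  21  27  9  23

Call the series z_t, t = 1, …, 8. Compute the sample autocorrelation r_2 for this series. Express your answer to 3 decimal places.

0.173

Mean z̄ = (28 + 10 + 25 + 7 + 21 + 27 + 9 + 23)/8 = 18.7500
Deviations from mean: 9.2500, -8.7500, 6.2500, -11.7500, 2.2500, 8.2500, -9.7500, 4.2500
Σ(z_t−z̄)(z_{t+2}−z̄) = (57.8125) + (102.8125) + (14.0625) + (-96.9375) + (-21.9375) + (35.0625) = 90.8750
Denominator Σ(z_t−z̄)² = 525.5000
r_2 = 90.8750 / 525.5000 = 0.173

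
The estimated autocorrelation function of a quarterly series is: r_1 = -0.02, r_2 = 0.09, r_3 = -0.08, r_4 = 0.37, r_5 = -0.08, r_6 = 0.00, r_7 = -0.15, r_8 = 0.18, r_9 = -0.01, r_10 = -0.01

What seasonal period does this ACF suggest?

4

The largest autocorrelation is r_4 = 0.37, with a weaker echo at lag 8 (0.18); the remaining lags stay at or below 0.09.
The dominant spike at lag 4 indicates a seasonal period of 4.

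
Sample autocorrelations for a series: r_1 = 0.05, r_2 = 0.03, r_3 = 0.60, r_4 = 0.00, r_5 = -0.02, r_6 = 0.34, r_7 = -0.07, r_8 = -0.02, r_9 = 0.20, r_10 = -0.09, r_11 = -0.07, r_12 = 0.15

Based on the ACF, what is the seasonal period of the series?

The largest autocorrelation is r_3 = 0.60, with weaker echoes at lags 6 (0.34), 9 (0.20) and 12 (0.15); the remaining lags stay at or below 0.05.
The dominant spike at lag 3 indicates a seasonal period of 3.

3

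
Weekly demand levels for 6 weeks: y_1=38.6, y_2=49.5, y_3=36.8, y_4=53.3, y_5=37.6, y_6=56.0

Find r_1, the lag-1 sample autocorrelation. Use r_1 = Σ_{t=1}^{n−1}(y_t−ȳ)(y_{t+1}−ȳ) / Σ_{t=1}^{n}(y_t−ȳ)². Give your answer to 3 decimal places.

-0.740

Mean ȳ = (38.6 + 49.5 + 36.8 + 53.3 + 37.6 + 56.0)/6 = 45.3000
Deviations from mean: -6.7000, 4.2000, -8.5000, 8.0000, -7.7000, 10.7000
Σ(y_t−ȳ)(y_{t+1}−ȳ) = (-28.1400) + (-35.7000) + (-68.0000) + (-61.6000) + (-82.3900) = -275.8300
Denominator Σ(y_t−ȳ)² = 372.5600
r_1 = -275.8300 / 372.5600 = -0.740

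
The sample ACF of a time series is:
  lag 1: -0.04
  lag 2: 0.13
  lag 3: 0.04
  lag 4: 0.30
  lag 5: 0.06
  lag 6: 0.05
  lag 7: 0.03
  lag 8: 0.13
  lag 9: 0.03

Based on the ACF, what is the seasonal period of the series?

4

The largest autocorrelation is r_4 = 0.30; the remaining lags stay at or below 0.13.
The dominant spike at lag 4 indicates a seasonal period of 4.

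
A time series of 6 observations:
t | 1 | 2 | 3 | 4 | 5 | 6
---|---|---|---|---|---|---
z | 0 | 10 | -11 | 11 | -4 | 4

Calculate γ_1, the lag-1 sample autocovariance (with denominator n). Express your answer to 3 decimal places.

Mean z̄ = (0 + 10 − 11 + 11 − 4 + 4)/6 = 1.6667
Σ_{t=1}^{5}(z_t−z̄)(z_{t+1}−z̄) = -303.7778
γ_1 = -303.7778 / 6 = -50.630

-50.630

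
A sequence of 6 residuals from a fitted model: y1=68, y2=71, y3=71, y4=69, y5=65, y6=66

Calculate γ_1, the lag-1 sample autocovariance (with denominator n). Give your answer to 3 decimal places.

2.259

Mean ȳ = (68 + 71 + 71 + 69 + 65 + 66)/6 = 68.3333
Σ_{t=1}^{5}(y_t−ȳ)(y_{t+1}−ȳ) = 13.5556
γ_1 = 13.5556 / 6 = 2.259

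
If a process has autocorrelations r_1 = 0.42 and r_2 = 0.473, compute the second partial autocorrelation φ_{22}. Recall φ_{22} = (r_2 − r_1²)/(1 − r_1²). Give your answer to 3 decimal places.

φ_{22} = (r_2 − r_1²) / (1 − r_1²)
r_1² = (0.42)² = 0.1764
Numerator = 0.473 − 0.1764 = 0.2966; denominator = 1 − 0.1764 = 0.8236
φ_{22} = 0.2966 / 0.8236 = 0.360

0.360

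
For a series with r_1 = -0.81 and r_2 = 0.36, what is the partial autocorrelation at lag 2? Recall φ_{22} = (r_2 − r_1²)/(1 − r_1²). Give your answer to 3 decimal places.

φ_{22} = (r_2 − r_1²) / (1 − r_1²)
r_1² = (-0.81)² = 0.6561
Numerator = 0.36 − 0.6561 = -0.2961; denominator = 1 − 0.6561 = 0.3439
φ_{22} = -0.2961 / 0.3439 = -0.861

-0.861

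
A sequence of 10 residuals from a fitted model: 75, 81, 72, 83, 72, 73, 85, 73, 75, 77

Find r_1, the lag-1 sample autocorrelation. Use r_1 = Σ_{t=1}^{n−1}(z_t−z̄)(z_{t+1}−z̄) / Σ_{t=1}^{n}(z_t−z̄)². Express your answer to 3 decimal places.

-0.611

Mean z̄ = (75 + 81 + 72 + 83 + 72 + 73 + 85 + 73 + 75 + 77)/10 = 76.6000
Numerator Σ_{t=1}^{9}(z_t−z̄)(z_{t+1}−z̄) = -124.9600
Denominator Σ(z_t−z̄)² = 204.4000
r_1 = -124.9600 / 204.4000 = -0.611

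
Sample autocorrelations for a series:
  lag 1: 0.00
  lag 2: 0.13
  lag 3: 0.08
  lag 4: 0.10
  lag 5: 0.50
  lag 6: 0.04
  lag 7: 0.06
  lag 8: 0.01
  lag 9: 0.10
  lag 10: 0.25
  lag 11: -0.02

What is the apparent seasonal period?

5

The largest autocorrelation is r_5 = 0.50, with a weaker echo at lag 10 (0.25); the remaining lags stay at or below 0.13.
The dominant spike at lag 5 indicates a seasonal period of 5.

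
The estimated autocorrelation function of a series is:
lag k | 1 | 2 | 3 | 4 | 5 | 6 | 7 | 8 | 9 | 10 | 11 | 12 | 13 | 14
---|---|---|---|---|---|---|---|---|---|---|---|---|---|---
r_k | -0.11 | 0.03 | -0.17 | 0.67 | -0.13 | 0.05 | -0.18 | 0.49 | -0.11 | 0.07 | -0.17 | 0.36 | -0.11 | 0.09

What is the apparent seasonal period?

The largest autocorrelation is r_4 = 0.67, with weaker echoes at lags 8 (0.49) and 12 (0.36); the remaining lags stay at or below 0.09.
The dominant spike at lag 4 indicates a seasonal period of 4.

4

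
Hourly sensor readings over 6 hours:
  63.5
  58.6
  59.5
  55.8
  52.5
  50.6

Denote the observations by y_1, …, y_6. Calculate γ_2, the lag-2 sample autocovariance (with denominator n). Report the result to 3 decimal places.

Mean ȳ = (63.5 + 58.6 + 59.5 + 55.8 + 52.5 + 50.6)/6 = 56.7500
Σ_{t=1}^{4}(y_t−ȳ)(y_{t+2}−ȳ) = 10.9600
γ_2 = 10.9600 / 6 = 1.827

1.827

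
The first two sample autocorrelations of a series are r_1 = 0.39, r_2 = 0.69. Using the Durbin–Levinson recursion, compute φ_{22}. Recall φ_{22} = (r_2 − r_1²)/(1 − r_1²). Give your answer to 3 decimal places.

0.634

φ_{22} = (r_2 − r_1²) / (1 − r_1²)
r_1² = (0.39)² = 0.1521
Numerator = 0.69 − 0.1521 = 0.5379; denominator = 1 − 0.1521 = 0.8479
φ_{22} = 0.5379 / 0.8479 = 0.634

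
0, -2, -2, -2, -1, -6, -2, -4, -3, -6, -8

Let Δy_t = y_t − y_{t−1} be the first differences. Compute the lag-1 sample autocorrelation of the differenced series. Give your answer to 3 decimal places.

-0.622

First differences Δy: -2, 0, 0, 1, -5, 4, -2, 1, -3, -2
Mean of differences = -0.8000
Numerator Σ(Δy_t−Δȳ)(Δy_{t+1}−Δȳ) = -35.8400
Denominator Σ(Δy_t−Δȳ)² = 57.6000
r_1(Δy) = -35.8400 / 57.6000 = -0.622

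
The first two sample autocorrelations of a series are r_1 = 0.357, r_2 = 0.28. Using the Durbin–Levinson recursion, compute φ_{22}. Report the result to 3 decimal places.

φ_{22} = (r_2 − r_1²) / (1 − r_1²)
r_1² = (0.357)² = 0.127449
Numerator = 0.28 − 0.1274 = 0.1526; denominator = 1 − 0.1274 = 0.8726
φ_{22} = 0.1526 / 0.8726 = 0.175

0.175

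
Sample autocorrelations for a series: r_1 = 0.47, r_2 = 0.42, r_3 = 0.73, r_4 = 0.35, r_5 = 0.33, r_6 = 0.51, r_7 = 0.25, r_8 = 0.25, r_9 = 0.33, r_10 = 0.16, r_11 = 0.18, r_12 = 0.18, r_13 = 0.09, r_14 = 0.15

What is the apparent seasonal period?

The largest autocorrelation is r_3 = 0.73, with a weaker echo at lag 6 (0.51); the remaining lags stay at or below 0.47. The elevated value at lag 1 (0.47), dropping to 0.42 at lag 2, reflects decaying short-term dependence rather than seasonality.
The dominant spike at lag 3 indicates a seasonal period of 3.

3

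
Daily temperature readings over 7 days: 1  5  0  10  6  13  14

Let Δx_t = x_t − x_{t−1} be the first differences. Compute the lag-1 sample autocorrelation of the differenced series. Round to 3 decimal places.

-0.856

First differences Δx: 4, -5, 10, -4, 7, 1
Mean of differences = 2.1667
Numerator Σ(Δx_t−Δx̄)(Δx_{t+1}−Δx̄) = -153.0278
Denominator Σ(Δx_t−Δx̄)² = 178.8333
r_1(Δx) = -153.0278 / 178.8333 = -0.856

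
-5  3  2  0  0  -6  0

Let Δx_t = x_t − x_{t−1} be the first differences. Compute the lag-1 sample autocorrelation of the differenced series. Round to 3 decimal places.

First differences Δx: 8, -1, -2, 0, -6, 6
Mean of differences = 0.8333
Numerator Σ(Δx_t−Δx̄)(Δx_{t+1}−Δx̄) = -35.1944
Denominator Σ(Δx_t−Δx̄)² = 136.8333
r_1(Δx) = -35.1944 / 136.8333 = -0.257

-0.257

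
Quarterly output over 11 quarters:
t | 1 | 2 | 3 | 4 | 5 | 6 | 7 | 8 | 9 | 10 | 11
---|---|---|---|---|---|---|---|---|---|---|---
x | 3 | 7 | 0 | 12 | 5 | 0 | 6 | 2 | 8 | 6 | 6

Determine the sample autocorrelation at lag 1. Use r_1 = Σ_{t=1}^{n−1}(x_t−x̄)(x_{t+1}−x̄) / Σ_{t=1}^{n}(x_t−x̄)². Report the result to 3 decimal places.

Mean x̄ = (3 + 7 + 0 + 12 + 5 + 0 + 6 + 2 + 8 + 6 + 6)/11 = 5.0000
Numerator Σ_{t=1}^{10}(x_t−x̄)(x_{t+1}−x̄) = -62.0000
Denominator Σ(x_t−x̄)² = 128.0000
r_1 = -62.0000 / 128.0000 = -0.484

-0.484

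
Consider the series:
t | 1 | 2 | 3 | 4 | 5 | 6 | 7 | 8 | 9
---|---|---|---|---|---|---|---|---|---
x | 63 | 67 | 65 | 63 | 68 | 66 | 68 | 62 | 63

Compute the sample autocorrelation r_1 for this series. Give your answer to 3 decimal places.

Mean x̄ = (63 + 67 + 65 + 63 + 68 + 66 + 68 + 62 + 63)/9 = 65.0000
Numerator Σ_{t=1}^{8}(x_t−x̄)(x_{t+1}−x̄) = -7.0000
Denominator Σ(x_t−x̄)² = 44.0000
r_1 = -7.0000 / 44.0000 = -0.159

-0.159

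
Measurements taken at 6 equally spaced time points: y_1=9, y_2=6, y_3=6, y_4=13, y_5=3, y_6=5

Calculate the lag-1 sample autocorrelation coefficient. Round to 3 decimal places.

Mean ȳ = (9 + 6 + 6 + 13 + 3 + 5)/6 = 7.0000
Deviations from mean: 2.0000, -1.0000, -1.0000, 6.0000, -4.0000, -2.0000
Σ(y_t−ȳ)(y_{t+1}−ȳ) = (-2.0000) + (1.0000) + (-6.0000) + (-24.0000) + (8.0000) = -23.0000
Denominator Σ(y_t−ȳ)² = 62.0000
r_1 = -23.0000 / 62.0000 = -0.371

-0.371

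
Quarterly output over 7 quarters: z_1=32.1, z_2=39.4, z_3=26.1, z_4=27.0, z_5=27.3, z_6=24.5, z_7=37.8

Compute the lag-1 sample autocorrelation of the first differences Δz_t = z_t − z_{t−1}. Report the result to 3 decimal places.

-0.326

First differences Δz: 7.3, -13.3, 0.9, 0.3, -2.8, 13.3
Mean of differences = 0.9500
Numerator Σ(Δz_t−Δz̄)(Δz_{t+1}−Δz̄) = -133.6175
Denominator Σ(Δz_t−Δz̄)² = 410.3950
r_1(Δz) = -133.6175 / 410.3950 = -0.326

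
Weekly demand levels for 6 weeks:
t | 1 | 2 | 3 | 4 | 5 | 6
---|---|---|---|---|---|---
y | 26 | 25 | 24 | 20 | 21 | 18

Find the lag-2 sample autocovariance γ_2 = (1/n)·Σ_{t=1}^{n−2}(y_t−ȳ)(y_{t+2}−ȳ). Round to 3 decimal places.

1.296

Mean ȳ = (26 + 25 + 24 + 20 + 21 + 18)/6 = 22.3333
Σ_{t=1}^{4}(y_t−ȳ)(y_{t+2}−ȳ) = 7.7778
γ_2 = 7.7778 / 6 = 1.296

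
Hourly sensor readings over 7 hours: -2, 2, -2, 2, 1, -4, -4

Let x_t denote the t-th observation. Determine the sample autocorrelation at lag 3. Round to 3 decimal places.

-0.071

Mean x̄ = (-2 + 2 − 2 + 2 + 1 − 4 − 4)/7 = -1.0000
Deviations from mean: -1.0000, 3.0000, -1.0000, 3.0000, 2.0000, -3.0000, -3.0000
Σ(x_t−x̄)(x_{t+3}−x̄) = (-3.0000) + (6.0000) + (3.0000) + (-9.0000) = -3.0000
Denominator Σ(x_t−x̄)² = 42.0000
r_3 = -3.0000 / 42.0000 = -0.071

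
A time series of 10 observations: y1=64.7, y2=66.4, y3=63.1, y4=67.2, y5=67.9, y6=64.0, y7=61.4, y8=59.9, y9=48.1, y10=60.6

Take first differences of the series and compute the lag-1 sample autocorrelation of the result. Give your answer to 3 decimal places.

-0.411

First differences Δy: 1.7, -3.3, 4.1, 0.7, -3.9, -2.6, -1.5, -11.8, 12.5
Mean of differences = -0.4556
Numerator Σ(Δy_t−Δȳ)(Δy_{t+1}−Δȳ) = -143.3042
Denominator Σ(Δy_t−Δȳ)² = 348.9222
r_1(Δy) = -143.3042 / 348.9222 = -0.411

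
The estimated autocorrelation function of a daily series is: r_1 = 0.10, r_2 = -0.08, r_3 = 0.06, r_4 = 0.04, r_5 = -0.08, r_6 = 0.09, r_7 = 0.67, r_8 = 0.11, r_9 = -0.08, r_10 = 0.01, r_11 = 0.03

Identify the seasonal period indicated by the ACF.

The largest autocorrelation is r_7 = 0.67; the remaining lags stay at or below 0.11.
The dominant spike at lag 7 indicates a seasonal period of 7.

7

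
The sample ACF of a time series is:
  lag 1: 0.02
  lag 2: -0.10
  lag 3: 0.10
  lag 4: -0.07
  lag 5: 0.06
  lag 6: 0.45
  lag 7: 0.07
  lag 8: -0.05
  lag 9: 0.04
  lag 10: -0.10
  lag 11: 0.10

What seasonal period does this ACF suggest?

The largest autocorrelation is r_6 = 0.45; the remaining lags stay at or below 0.10.
The dominant spike at lag 6 indicates a seasonal period of 6.

6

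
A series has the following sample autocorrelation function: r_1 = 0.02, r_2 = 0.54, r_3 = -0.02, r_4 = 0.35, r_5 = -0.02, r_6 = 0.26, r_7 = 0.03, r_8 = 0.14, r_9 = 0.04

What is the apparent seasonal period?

2

The largest autocorrelation is r_2 = 0.54, with weaker echoes at lags 4 (0.35) and 6 (0.26); the remaining lags stay at or below 0.14.
The dominant spike at lag 2 indicates a seasonal period of 2.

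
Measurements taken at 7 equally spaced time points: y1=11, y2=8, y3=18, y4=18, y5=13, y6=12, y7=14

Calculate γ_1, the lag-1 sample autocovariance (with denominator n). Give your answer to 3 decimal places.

1.015

Mean ȳ = (11 + 8 + 18 + 18 + 13 + 12 + 14)/7 = 13.4286
Deviations: -2.4286, -5.4286, 4.5714, 4.5714, -0.4286, -1.4286, 0.5714
Σ_{t=1}^{6}(y_t−ȳ)(y_{t+1}−ȳ) = 7.1020
γ_1 = 7.1020 / 7 = 1.015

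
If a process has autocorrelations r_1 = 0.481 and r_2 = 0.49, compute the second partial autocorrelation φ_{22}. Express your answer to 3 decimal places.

φ_{22} = (r_2 − r_1²) / (1 − r_1²)
r_1² = (0.481)² = 0.231361
Numerator = 0.49 − 0.2314 = 0.2586; denominator = 1 − 0.2314 = 0.7686
φ_{22} = 0.2586 / 0.7686 = 0.336

0.336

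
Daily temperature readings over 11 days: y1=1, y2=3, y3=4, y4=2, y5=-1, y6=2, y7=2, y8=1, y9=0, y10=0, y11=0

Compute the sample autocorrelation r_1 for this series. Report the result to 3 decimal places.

0.308

Mean ȳ = (1 + 3 + 4 + 2 − 1 + 2 + 2 + 1 + 0 + 0 + 0)/11 = 1.2727
Numerator Σ_{t=1}^{10}(y_t−ȳ)(y_{t+1}−ȳ) = 6.8347
Denominator Σ(y_t−ȳ)² = 22.1818
r_1 = 6.8347 / 22.1818 = 0.308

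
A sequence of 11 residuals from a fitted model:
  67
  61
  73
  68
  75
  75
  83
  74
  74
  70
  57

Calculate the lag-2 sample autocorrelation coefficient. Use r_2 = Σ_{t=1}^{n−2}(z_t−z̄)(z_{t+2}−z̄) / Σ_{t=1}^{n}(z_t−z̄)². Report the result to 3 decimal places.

0.150

Mean z̄ = (67 + 61 + 73 + 68 + 75 + 75 + 83 + 74 + 74 + 70 + 57)/11 = 70.6364
Numerator Σ_{t=1}^{9}(z_t−z̄)(z_{t+2}−z̄) = 77.8264
Denominator Σ(z_t−z̄)² = 518.5455
r_2 = 77.8264 / 518.5455 = 0.150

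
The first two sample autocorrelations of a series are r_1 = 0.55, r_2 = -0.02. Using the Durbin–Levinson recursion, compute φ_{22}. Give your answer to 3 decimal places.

φ_{22} = (r_2 − r_1²) / (1 − r_1²)
r_1² = (0.55)² = 0.3025
Numerator = -0.02 − 0.3025 = -0.3225; denominator = 1 − 0.3025 = 0.6975
φ_{22} = -0.3225 / 0.6975 = -0.462

-0.462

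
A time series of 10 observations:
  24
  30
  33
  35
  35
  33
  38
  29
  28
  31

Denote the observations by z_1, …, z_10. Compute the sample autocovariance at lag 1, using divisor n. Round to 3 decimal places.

Mean z̄ = (24 + 30 + 33 + 35 + 35 + 33 + 38 + 29 + 28 + 31)/10 = 31.6000
Σ_{t=1}^{9}(z_t−z̄)(z_{t+1}−z̄) = 34.8400
γ_1 = 34.8400 / 10 = 3.484

3.484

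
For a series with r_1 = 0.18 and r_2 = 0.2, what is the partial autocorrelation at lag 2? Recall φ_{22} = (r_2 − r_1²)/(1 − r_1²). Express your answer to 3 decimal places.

0.173

φ_{22} = (r_2 − r_1²) / (1 − r_1²)
r_1² = (0.18)² = 0.0324
Numerator = 0.2 − 0.0324 = 0.1676; denominator = 1 − 0.0324 = 0.9676
φ_{22} = 0.1676 / 0.9676 = 0.173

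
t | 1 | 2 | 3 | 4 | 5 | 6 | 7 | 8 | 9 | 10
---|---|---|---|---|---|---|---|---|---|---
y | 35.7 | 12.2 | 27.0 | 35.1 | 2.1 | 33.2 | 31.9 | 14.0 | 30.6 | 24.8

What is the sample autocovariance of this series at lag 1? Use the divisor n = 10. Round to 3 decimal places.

Mean ȳ = (35.7 + 12.2 + 27.0 + 35.1 + 2.1 + 33.2 + 31.9 + 14.0 + 30.6 + 24.8)/10 = 24.6600
Σ_{t=1}^{9}(y_t−ȳ)(y_{t+1}−ȳ) = -648.3116
γ_1 = -648.3116 / 10 = -64.831

-64.831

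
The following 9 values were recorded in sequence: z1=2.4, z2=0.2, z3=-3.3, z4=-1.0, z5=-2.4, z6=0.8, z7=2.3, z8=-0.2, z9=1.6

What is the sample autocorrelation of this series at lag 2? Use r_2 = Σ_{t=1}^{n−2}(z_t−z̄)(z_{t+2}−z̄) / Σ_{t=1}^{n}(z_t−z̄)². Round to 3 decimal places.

-0.089

Mean z̄ = (2.4 + 0.2 − 3.3 − 1.0 − 2.4 + 0.8 + 2.3 − 0.2 + 1.6)/9 = 0.0444
Σ(z_t−z̄)(z_{t+2}−z̄) = (-7.8780) + (-0.1625) + (8.1753) + (-0.7891) + (-5.5136) + (-0.1847) + (3.5086) = -2.8440
Denominator Σ(z_t−z̄)² = 31.9622
r_2 = -2.8440 / 31.9622 = -0.089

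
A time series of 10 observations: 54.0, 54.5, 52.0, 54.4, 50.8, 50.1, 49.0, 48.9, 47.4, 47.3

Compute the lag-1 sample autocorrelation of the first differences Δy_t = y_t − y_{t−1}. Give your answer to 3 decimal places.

-0.745

First differences Δy: 0.5, -2.5, 2.4, -3.6, -0.7, -1.1, -0.1, -1.5, -0.1
Mean of differences = -0.7444
Numerator Σ(Δy_t−Δȳ)(Δy_{t+1}−Δȳ) = -18.0298
Denominator Σ(Δy_t−Δȳ)² = 24.2022
r_1(Δy) = -18.0298 / 24.2022 = -0.745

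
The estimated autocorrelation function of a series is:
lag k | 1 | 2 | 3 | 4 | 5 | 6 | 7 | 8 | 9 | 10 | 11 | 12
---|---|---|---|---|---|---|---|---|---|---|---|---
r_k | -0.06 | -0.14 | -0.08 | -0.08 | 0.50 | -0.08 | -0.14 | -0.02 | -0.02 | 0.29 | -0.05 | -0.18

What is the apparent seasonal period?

5

The largest autocorrelation is r_5 = 0.50, with a weaker echo at lag 10 (0.29); the remaining lags stay at or below -0.02.
The dominant spike at lag 5 indicates a seasonal period of 5.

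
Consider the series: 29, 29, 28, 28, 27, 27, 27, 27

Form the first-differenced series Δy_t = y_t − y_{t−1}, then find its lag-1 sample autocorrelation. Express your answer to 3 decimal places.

-0.457

First differences Δy: 0, -1, 0, -1, 0, 0, 0
Mean of differences = -0.2857
Numerator Σ(Δy_t−Δȳ)(Δy_{t+1}−Δȳ) = -0.6531
Denominator Σ(Δy_t−Δȳ)² = 1.4286
r_1(Δy) = -0.6531 / 1.4286 = -0.457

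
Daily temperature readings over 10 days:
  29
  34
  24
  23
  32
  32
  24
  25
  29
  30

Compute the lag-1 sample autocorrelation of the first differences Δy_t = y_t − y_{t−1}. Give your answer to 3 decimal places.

-0.168

First differences Δy: 5, -10, -1, 9, 0, -8, 1, 4, 1
Mean of differences = 0.1111
Numerator Σ(Δy_t−Δȳ)(Δy_{t+1}−Δȳ) = -48.4568
Denominator Σ(Δy_t−Δȳ)² = 288.8889
r_1(Δy) = -48.4568 / 288.8889 = -0.168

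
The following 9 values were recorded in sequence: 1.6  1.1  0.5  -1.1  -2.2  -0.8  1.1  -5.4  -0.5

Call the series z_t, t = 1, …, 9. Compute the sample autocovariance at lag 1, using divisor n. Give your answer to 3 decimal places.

Mean z̄ = (1.6 + 1.1 + 0.5 − 1.1 − 2.2 − 0.8 + 1.1 − 5.4 − 0.5)/9 = -0.6333
Σ_{t=1}^{8}(z_t−z̄)(z_{t+1}−z̄) = -2.8878
γ_1 = -2.8878 / 9 = -0.321

-0.321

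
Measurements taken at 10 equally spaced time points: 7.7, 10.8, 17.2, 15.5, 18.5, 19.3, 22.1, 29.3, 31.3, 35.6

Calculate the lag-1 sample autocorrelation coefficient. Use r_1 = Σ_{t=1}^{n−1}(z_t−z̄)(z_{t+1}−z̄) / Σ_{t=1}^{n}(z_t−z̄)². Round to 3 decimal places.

Mean z̄ = (7.7 + 10.8 + 17.2 + 15.5 + 18.5 + 19.3 + 22.1 + 29.3 + 31.3 + 35.6)/10 = 20.7300
Numerator Σ_{t=1}^{9}(z_t−z̄)(z_{t+1}−z̄) = 455.2971
Denominator Σ(z_t−z̄)² = 723.3810
r_1 = 455.2971 / 723.3810 = 0.629

0.629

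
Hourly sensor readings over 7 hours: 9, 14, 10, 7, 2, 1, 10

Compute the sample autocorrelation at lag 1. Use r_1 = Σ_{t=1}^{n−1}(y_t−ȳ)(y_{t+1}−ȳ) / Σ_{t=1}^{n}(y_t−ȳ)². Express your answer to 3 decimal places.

0.364

Mean ȳ = (9 + 14 + 10 + 7 + 2 + 1 + 10)/7 = 7.5714
Σ(y_t−ȳ)(y_{t+1}−ȳ) = (9.1837) + (15.6122) + (-1.3878) + (3.1837) + (36.6122) + (-15.9592) = 47.2449
Denominator Σ(y_t−ȳ)² = 129.7143
r_1 = 47.2449 / 129.7143 = 0.364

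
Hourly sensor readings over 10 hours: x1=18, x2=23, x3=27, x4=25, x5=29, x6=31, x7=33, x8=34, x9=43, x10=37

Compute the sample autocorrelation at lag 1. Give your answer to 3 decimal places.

0.597

Mean x̄ = (18 + 23 + 27 + 25 + 29 + 31 + 33 + 34 + 43 + 37)/10 = 30.0000
Numerator Σ_{t=1}^{9}(x_t−x̄)(x_{t+1}−x̄) = 282.0000
Denominator Σ(x_t−x̄)² = 472.0000
r_1 = 282.0000 / 472.0000 = 0.597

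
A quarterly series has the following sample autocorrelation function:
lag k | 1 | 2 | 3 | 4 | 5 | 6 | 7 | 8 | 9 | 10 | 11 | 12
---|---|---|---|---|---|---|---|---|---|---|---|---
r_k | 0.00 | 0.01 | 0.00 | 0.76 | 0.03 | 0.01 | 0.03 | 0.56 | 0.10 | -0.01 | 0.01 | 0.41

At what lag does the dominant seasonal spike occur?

The largest autocorrelation is r_4 = 0.76, with weaker echoes at lags 8 (0.56) and 12 (0.41); the remaining lags stay at or below 0.10.
The dominant spike at lag 4 indicates a seasonal period of 4.

4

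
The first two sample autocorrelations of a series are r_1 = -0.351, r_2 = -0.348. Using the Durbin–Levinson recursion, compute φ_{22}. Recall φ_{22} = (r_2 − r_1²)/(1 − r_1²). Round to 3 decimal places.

φ_{22} = (r_2 − r_1²) / (1 − r_1²)
r_1² = (-0.351)² = 0.123201
Numerator = -0.348 − 0.1232 = -0.4712; denominator = 1 − 0.1232 = 0.8768
φ_{22} = -0.4712 / 0.8768 = -0.537

-0.537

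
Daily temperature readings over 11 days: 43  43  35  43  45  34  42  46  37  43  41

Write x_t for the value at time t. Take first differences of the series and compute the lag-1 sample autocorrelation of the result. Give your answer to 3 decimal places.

First differences Δx: 0, -8, 8, 2, -11, 8, 4, -9, 6, -2
Mean of differences = -0.2000
Numerator Σ(Δx_t−Δx̄)(Δx_{t+1}−Δx̄) = -228.0400
Denominator Σ(Δx_t−Δx̄)² = 453.6000
r_1(Δx) = -228.0400 / 453.6000 = -0.503

-0.503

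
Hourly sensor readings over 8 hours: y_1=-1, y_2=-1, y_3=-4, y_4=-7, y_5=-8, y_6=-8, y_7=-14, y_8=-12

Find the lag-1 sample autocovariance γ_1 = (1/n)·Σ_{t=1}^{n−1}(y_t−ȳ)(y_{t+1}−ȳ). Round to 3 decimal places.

12.123

Mean ȳ = (-1 − 1 − 4 − 7 − 8 − 8 − 14 − 12)/8 = -6.8750
Σ_{t=1}^{7}(y_t−ȳ)(y_{t+1}−ȳ) = 96.9844
γ_1 = 96.9844 / 8 = 12.123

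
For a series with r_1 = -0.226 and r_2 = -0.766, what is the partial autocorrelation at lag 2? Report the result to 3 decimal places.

-0.861

φ_{22} = (r_2 − r_1²) / (1 − r_1²)
r_1² = (-0.226)² = 0.051076
Numerator = -0.766 − 0.0511 = -0.8171; denominator = 1 − 0.0511 = 0.9489
φ_{22} = -0.8171 / 0.9489 = -0.861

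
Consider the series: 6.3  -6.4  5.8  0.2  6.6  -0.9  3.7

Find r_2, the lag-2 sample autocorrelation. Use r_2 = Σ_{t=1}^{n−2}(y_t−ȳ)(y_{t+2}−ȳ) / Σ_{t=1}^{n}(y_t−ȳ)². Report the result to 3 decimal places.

0.437

Mean ȳ = (6.3 − 6.4 + 5.8 + 0.2 + 6.6 − 0.9 + 3.7)/7 = 2.1857
Deviations from mean: 4.1143, -8.5857, 3.6143, -1.9857, 4.4143, -3.0857, 1.5143
Numerator Σ_{t=1}^{5}(y_t−ȳ)(y_{t+2}−ȳ) = 60.6853
Denominator Σ(y_t−ȳ)² = 138.9486
r_2 = 60.6853 / 138.9486 = 0.437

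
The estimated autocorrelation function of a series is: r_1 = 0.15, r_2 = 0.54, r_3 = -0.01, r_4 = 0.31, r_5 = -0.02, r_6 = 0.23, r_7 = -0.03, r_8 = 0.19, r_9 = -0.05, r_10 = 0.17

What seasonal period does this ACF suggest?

The largest autocorrelation is r_2 = 0.54, with weaker echoes at lags 4 (0.31), 6 (0.23), 8 (0.19) and 10 (0.17); the remaining lags stay at or below 0.15.
The dominant spike at lag 2 indicates a seasonal period of 2.

2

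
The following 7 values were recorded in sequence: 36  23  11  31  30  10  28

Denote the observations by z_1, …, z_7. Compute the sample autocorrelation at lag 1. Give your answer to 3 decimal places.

Mean z̄ = (36 + 23 + 11 + 31 + 30 + 10 + 28)/7 = 24.1429
Numerator Σ_{t=1}^{6}(z_t−z̄)(z_{t+1}−z̄) = -185.8776
Denominator Σ(z_t−z̄)² = 610.8571
r_1 = -185.8776 / 610.8571 = -0.304

-0.304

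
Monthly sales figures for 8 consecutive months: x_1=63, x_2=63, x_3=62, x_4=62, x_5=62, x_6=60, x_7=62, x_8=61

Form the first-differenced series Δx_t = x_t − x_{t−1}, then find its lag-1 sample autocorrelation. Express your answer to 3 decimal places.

First differences Δx: 0, -1, 0, 0, -2, 2, -1
Mean of differences = -0.2857
Numerator Σ(Δx_t−Δx̄)(Δx_{t+1}−Δx̄) = -6.3673
Denominator Σ(Δx_t−Δx̄)² = 9.4286
r_1(Δx) = -6.3673 / 9.4286 = -0.675

-0.675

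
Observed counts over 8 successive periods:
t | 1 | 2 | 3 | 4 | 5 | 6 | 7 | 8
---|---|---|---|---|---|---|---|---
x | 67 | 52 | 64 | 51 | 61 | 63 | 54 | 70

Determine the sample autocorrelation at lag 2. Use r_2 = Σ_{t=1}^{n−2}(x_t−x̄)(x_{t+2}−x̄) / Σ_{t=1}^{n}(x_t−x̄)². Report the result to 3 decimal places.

Mean x̄ = (67 + 52 + 64 + 51 + 61 + 63 + 54 + 70)/8 = 60.2500
Deviations from mean: 6.7500, -8.2500, 3.7500, -9.2500, 0.7500, 2.7500, -6.2500, 9.7500
Σ(x_t−x̄)(x_{t+2}−x̄) = (25.3125) + (76.3125) + (2.8125) + (-25.4375) + (-4.6875) + (26.8125) = 101.1250
Denominator Σ(x_t−x̄)² = 355.5000
r_2 = 101.1250 / 355.5000 = 0.284

0.284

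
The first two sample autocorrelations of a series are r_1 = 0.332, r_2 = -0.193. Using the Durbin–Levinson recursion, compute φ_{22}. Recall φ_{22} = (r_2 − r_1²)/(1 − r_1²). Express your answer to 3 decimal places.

-0.341

φ_{22} = (r_2 − r_1²) / (1 − r_1²)
r_1² = (0.332)² = 0.110224
Numerator = -0.193 − 0.1102 = -0.3032; denominator = 1 − 0.1102 = 0.8898
φ_{22} = -0.3032 / 0.8898 = -0.341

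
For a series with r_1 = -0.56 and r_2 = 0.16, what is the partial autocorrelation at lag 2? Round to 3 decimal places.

-0.224

φ_{22} = (r_2 − r_1²) / (1 − r_1²)
r_1² = (-0.56)² = 0.3136
Numerator = 0.16 − 0.3136 = -0.1536; denominator = 1 − 0.3136 = 0.6864
φ_{22} = -0.1536 / 0.6864 = -0.224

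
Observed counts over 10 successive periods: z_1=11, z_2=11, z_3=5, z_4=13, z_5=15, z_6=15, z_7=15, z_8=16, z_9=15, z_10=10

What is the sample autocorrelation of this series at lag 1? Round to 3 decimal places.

Mean z̄ = (11 + 11 + 5 + 13 + 15 + 15 + 15 + 16 + 15 + 10)/10 = 12.6000
Numerator Σ_{t=1}^{9}(z_t−z̄)(z_{t+1}−z̄) = 34.2400
Denominator Σ(z_t−z̄)² = 104.4000
r_1 = 34.2400 / 104.4000 = 0.328

0.328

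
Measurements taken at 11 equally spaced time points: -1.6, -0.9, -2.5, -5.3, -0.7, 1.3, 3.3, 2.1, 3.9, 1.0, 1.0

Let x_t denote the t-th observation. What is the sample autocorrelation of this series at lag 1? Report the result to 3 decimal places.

0.606

Mean x̄ = (-1.6 − 0.9 − 2.5 − 5.3 − 0.7 + 1.3 + 3.3 + 2.1 + 3.9 + 1.0 + 1.0)/11 = 0.1455
Numerator Σ_{t=1}^{10}(x_t−x̄)(x_{t+1}−x̄) = 43.7088
Denominator Σ(x_t−x̄)² = 72.1673
r_1 = 43.7088 / 72.1673 = 0.606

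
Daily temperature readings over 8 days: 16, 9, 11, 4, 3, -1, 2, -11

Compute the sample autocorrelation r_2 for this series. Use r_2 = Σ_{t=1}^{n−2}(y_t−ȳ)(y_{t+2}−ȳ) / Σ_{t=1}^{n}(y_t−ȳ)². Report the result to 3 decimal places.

0.325

Mean ȳ = (16 + 9 + 11 + 4 + 3 − 1 + 2 − 11)/8 = 4.1250
Deviations from mean: 11.8750, 4.8750, 6.8750, -0.1250, -1.1250, -5.1250, -2.1250, -15.1250
Σ(y_t−ȳ)(y_{t+2}−ȳ) = (81.6406) + (-0.6094) + (-7.7344) + (0.6406) + (2.3906) + (77.5156) = 153.8438
Denominator Σ(y_t−ȳ)² = 472.8750
r_2 = 153.8438 / 472.8750 = 0.325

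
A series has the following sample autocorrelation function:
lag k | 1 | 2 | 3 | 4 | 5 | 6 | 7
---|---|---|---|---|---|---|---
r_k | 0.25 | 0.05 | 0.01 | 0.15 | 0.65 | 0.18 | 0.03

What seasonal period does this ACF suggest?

5

The largest autocorrelation is r_5 = 0.65; the remaining lags stay at or below 0.25. The elevated value at lag 1 (0.25), dropping to 0.05 at lag 2, reflects decaying short-term dependence rather than seasonality.
The dominant spike at lag 5 indicates a seasonal period of 5.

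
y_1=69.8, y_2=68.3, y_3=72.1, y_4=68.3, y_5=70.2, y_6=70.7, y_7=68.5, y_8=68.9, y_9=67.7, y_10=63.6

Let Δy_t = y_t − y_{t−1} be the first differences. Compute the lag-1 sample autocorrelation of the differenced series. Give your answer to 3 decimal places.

-0.460

First differences Δy: -1.5, 3.8, -3.8, 1.9, 0.5, -2.2, 0.4, -1.2, -4.1
Mean of differences = -0.6889
Numerator Σ(Δy_t−Δȳ)(Δy_{t+1}−Δȳ) = -24.8379
Denominator Σ(Δy_t−Δȳ)² = 53.9689
r_1(Δy) = -24.8379 / 53.9689 = -0.460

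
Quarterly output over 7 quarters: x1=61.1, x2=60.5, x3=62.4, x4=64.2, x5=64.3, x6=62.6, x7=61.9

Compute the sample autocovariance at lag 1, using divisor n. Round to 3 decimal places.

Mean x̄ = (61.1 + 60.5 + 62.4 + 64.2 + 64.3 + 62.6 + 61.9)/7 = 62.4286
Deviations: -1.3286, -1.9286, -0.0286, 1.7714, 1.8714, 0.1714, -0.5286
Σ_{t=1}^{6}(x_t−x̄)(x_{t+1}−x̄) = 6.1120
γ_1 = 6.1120 / 7 = 0.873

0.873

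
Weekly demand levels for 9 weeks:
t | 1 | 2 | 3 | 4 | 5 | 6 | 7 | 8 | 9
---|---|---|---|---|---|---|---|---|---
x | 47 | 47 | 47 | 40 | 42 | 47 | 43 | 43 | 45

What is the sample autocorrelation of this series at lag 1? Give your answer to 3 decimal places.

Mean x̄ = (47 + 47 + 47 + 40 + 42 + 47 + 43 + 43 + 45)/9 = 44.5556
Numerator Σ_{t=1}^{8}(x_t−x̄)(x_{t+1}−x̄) = 4.1358
Denominator Σ(x_t−x̄)² = 56.2222
r_1 = 4.1358 / 56.2222 = 0.074

0.074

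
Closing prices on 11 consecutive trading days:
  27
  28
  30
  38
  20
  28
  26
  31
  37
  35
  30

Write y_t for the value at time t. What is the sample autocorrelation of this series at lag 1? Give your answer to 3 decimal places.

Mean ȳ = (27 + 28 + 30 + 38 + 20 + 28 + 26 + 31 + 37 + 35 + 30)/11 = 30.0000
Numerator Σ_{t=1}^{10}(y_t−ȳ)(y_{t+1}−ȳ) = -8.0000
Denominator Σ(y_t−ȳ)² = 272.0000
r_1 = -8.0000 / 272.0000 = -0.029

-0.029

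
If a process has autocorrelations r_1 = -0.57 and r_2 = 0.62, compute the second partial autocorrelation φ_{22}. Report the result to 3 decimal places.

φ_{22} = (r_2 − r_1²) / (1 − r_1²)
r_1² = (-0.57)² = 0.3249
Numerator = 0.62 − 0.3249 = 0.2951; denominator = 1 − 0.3249 = 0.6751
φ_{22} = 0.2951 / 0.6751 = 0.437

0.437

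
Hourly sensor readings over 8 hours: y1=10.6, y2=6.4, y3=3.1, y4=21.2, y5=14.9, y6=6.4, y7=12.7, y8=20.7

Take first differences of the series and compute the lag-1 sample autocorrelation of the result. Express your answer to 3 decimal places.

-0.217

First differences Δy: -4.2, -3.3, 18.1, -6.3, -8.5, 6.3, 8.0
Mean of differences = 1.4429
Numerator Σ(Δy_t−Δȳ)(Δy_{t+1}−Δȳ) = -120.6718
Denominator Σ(Δy_t−Δȳ)² = 557.1971
r_1(Δy) = -120.6718 / 557.1971 = -0.217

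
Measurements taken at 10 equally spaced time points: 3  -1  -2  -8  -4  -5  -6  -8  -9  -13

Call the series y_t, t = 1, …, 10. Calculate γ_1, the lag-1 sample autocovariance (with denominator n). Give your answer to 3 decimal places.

Mean ȳ = (3 − 1 − 2 − 8 − 4 − 5 − 6 − 8 − 9 − 13)/10 = -5.3000
Σ_{t=1}^{9}(y_t−ȳ)(y_{t+1}−ȳ) = 78.0100
γ_1 = 78.0100 / 10 = 7.801

7.801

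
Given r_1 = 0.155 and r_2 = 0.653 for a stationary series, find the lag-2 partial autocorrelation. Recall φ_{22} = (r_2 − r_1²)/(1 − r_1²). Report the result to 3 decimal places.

0.644

φ_{22} = (r_2 − r_1²) / (1 − r_1²)
r_1² = (0.155)² = 0.024025
Numerator = 0.653 − 0.0240 = 0.6290; denominator = 1 − 0.0240 = 0.9760
φ_{22} = 0.6290 / 0.9760 = 0.644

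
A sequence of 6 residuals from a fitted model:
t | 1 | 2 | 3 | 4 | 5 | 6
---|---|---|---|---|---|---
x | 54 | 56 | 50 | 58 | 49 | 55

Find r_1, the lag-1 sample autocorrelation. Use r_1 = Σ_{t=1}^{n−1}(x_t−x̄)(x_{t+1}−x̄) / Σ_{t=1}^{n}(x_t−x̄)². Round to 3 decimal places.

Mean x̄ = (54 + 56 + 50 + 58 + 49 + 55)/6 = 53.6667
Σ(x_t−x̄)(x_{t+1}−x̄) = (0.7778) + (-8.5556) + (-15.8889) + (-20.2222) + (-6.2222) = -50.1111
Denominator Σ(x_t−x̄)² = 61.3333
r_1 = -50.1111 / 61.3333 = -0.817

-0.817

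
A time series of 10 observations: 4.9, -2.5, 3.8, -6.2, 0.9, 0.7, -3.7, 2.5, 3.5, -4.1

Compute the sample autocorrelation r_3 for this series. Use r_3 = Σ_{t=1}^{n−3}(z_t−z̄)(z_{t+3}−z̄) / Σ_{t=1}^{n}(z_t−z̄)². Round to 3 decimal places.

Mean z̄ = (4.9 − 2.5 + 3.8 − 6.2 + 0.9 + 0.7 − 3.7 + 2.5 + 3.5 − 4.1)/10 = -0.0200
Numerator Σ_{t=1}^{7}(z_t−z̄)(z_{t+3}−z̄) = 12.6728
Denominator Σ(z_t−z̄)² = 133.4360
r_3 = 12.6728 / 133.4360 = 0.095

0.095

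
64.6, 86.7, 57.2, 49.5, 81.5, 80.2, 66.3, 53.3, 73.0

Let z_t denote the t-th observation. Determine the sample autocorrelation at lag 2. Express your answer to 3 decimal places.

-0.639

Mean z̄ = (64.6 + 86.7 + 57.2 + 49.5 + 81.5 + 80.2 + 66.3 + 53.3 + 73.0)/9 = 68.0333
Σ(z_t−z̄)(z_{t+2}−z̄) = (37.1944) + (-345.9556) + (-145.8889) + (-225.4889) + (-23.3422) + (-179.2556) + (-8.6089) = -891.3456
Denominator Σ(z_t−z̄)² = 1395.2000
r_2 = -891.3456 / 1395.2000 = -0.639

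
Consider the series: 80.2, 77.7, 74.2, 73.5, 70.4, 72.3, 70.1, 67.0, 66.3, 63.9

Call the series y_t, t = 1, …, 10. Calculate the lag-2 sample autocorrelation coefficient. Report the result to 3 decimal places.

0.316

Mean ȳ = (80.2 + 77.7 + 74.2 + 73.5 + 70.4 + 72.3 + 70.1 + 67.0 + 66.3 + 63.9)/10 = 71.5600
Numerator Σ_{t=1}^{8}(y_t−ȳ)(y_{t+2}−ȳ) = 74.0228
Denominator Σ(y_t−ȳ)² = 234.2440
r_2 = 74.0228 / 234.2440 = 0.316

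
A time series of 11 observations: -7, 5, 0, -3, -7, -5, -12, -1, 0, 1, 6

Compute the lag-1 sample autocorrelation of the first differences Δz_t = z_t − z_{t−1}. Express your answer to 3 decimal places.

-0.295

First differences Δz: 12, -5, -3, -4, 2, -7, 11, 1, 1, 5
Mean of differences = 1.3000
Numerator Σ(Δz_t−Δz̄)(Δz_{t+1}−Δz̄) = -111.4900
Denominator Σ(Δz_t−Δz̄)² = 378.1000
r_1(Δz) = -111.4900 / 378.1000 = -0.295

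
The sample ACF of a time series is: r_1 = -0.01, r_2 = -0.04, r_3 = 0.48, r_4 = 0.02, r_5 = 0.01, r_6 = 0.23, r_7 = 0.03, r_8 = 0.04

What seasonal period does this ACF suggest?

The largest autocorrelation is r_3 = 0.48, with a weaker echo at lag 6 (0.23); the remaining lags stay at or below 0.04.
The dominant spike at lag 3 indicates a seasonal period of 3.

3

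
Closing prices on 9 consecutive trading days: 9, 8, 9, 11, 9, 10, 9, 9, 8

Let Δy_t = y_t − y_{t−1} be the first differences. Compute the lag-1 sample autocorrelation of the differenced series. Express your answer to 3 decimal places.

First differences Δy: -1, 1, 2, -2, 1, -1, 0, -1
Mean of differences = -0.1250
Numerator Σ(Δy_t−Δȳ)(Δy_{t+1}−Δȳ) = -5.8906
Denominator Σ(Δy_t−Δȳ)² = 12.8750
r_1(Δy) = -5.8906 / 12.8750 = -0.458

-0.458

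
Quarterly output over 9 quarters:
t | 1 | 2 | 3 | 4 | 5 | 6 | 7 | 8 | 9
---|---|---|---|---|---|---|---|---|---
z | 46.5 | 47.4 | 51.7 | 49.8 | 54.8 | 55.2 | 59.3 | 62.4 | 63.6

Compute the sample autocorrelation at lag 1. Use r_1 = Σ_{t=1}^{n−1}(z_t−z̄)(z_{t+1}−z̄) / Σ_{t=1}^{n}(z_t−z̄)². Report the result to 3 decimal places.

0.644

Mean z̄ = (46.5 + 47.4 + 51.7 + 49.8 + 54.8 + 55.2 + 59.3 + 62.4 + 63.6)/9 = 54.5222
Numerator Σ_{t=1}^{8}(z_t−z̄)(z_{t+1}−z̄) = 201.8295
Denominator Σ(z_t−z̄)² = 313.1756
r_1 = 201.8295 / 313.1756 = 0.644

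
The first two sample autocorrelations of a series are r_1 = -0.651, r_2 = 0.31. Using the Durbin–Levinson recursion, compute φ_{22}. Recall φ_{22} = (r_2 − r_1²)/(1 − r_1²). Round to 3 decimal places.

φ_{22} = (r_2 − r_1²) / (1 − r_1²)
r_1² = (-0.651)² = 0.423801
Numerator = 0.31 − 0.4238 = -0.1138; denominator = 1 − 0.4238 = 0.5762
φ_{22} = -0.1138 / 0.5762 = -0.198

-0.198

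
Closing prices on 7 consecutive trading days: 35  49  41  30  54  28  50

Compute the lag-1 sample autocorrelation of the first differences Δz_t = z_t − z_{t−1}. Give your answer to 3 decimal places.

First differences Δz: 14, -8, -11, 24, -26, 22
Mean of differences = 2.5000
Numerator Σ(Δz_t−Δz̄)(Δz_{t+1}−Δz̄) = -1437.7500
Denominator Σ(Δz_t−Δz̄)² = 2079.5000
r_1(Δz) = -1437.7500 / 2079.5000 = -0.691

-0.691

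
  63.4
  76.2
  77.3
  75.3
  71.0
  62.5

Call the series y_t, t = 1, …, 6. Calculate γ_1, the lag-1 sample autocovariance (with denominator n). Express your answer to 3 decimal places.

Mean ȳ = (63.4 + 76.2 + 77.3 + 75.3 + 71.0 + 62.5)/6 = 70.9500
Deviations: -7.5500, 5.2500, 6.3500, 4.3500, 0.0500, -8.4500
Σ_{t=1}^{5}(y_t−ȳ)(y_{t+1}−ȳ) = 21.1175
γ_1 = 21.1175 / 6 = 3.520

3.520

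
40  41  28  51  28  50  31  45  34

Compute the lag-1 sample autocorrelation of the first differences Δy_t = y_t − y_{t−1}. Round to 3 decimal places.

-0.915

First differences Δy: 1, -13, 23, -23, 22, -19, 14, -11
Mean of differences = -0.7500
Numerator Σ(Δy_t−Δȳ)(Δy_{t+1}−Δȳ) = -2182.5625
Denominator Σ(Δy_t−Δȳ)² = 2385.5000
r_1(Δy) = -2182.5625 / 2385.5000 = -0.915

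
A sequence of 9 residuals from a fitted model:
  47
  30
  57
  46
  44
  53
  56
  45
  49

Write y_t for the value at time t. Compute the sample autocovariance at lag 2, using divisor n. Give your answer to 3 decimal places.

Mean ȳ = (47 + 30 + 57 + 46 + 44 + 53 + 56 + 45 + 49)/9 = 47.4444
Σ_{t=1}^{7}(y_t−ȳ)(y_{t+2}−ȳ) = -49.7284
γ_2 = -49.7284 / 9 = -5.525

-5.525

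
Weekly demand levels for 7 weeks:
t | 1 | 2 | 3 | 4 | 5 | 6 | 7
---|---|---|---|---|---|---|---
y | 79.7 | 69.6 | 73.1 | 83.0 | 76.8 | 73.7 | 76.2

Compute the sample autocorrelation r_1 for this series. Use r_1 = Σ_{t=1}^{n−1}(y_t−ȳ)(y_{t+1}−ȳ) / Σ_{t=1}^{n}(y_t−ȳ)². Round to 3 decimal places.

Mean ȳ = (79.7 + 69.6 + 73.1 + 83.0 + 76.8 + 73.7 + 76.2)/7 = 76.0143
Deviations from mean: 3.6857, -6.4143, -2.9143, 6.9857, 0.7857, -2.3143, 0.1857
Numerator Σ_{t=1}^{6}(y_t−ȳ)(y_{t+1}−ȳ) = -22.0659
Denominator Σ(y_t−ȳ)² = 118.0286
r_1 = -22.0659 / 118.0286 = -0.187

-0.187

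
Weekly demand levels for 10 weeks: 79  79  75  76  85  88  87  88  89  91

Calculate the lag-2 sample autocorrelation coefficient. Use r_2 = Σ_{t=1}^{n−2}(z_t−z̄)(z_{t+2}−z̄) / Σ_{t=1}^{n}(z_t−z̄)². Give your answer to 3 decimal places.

Mean z̄ = (79 + 79 + 75 + 76 + 85 + 88 + 87 + 88 + 89 + 91)/10 = 83.7000
Numerator Σ_{t=1}^{8}(z_t−z̄)(z_{t+2}−z̄) = 104.3200
Denominator Σ(z_t−z̄)² = 310.1000
r_2 = 104.3200 / 310.1000 = 0.336

0.336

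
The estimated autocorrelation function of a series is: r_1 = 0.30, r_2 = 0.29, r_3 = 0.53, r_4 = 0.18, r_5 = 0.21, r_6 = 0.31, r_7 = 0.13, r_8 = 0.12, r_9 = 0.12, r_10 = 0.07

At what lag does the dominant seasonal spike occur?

The largest autocorrelation is r_3 = 0.53, with a weaker echo at lag 6 (0.31); the remaining lags stay at or below 0.30. The elevated value at lag 1 (0.30), dropping to 0.29 at lag 2, reflects decaying short-term dependence rather than seasonality.
The dominant spike at lag 3 indicates a seasonal period of 3.

3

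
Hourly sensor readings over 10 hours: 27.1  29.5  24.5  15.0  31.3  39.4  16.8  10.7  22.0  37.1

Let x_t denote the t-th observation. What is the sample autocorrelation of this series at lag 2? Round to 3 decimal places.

-0.746

Mean x̄ = (27.1 + 29.5 + 24.5 + 15.0 + 31.3 + 39.4 + 16.8 + 10.7 + 22.0 + 37.1)/10 = 25.3400
Numerator Σ_{t=1}^{8}(x_t−x̄)(x_{t+2}−x̄) = -595.2592
Denominator Σ(x_t−x̄)² = 797.9440
r_2 = -595.2592 / 797.9440 = -0.746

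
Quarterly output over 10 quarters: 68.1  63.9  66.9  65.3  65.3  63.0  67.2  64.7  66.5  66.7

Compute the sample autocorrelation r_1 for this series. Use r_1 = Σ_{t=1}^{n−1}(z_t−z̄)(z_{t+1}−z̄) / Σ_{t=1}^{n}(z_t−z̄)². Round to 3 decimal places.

-0.485

Mean z̄ = (68.1 + 63.9 + 66.9 + 65.3 + 65.3 + 63.0 + 67.2 + 64.7 + 66.5 + 66.7)/10 = 65.7600
Numerator Σ_{t=1}^{9}(z_t−z̄)(z_{t+1}−z̄) = -11.1056
Denominator Σ(z_t−z̄)² = 22.9040
r_1 = -11.1056 / 22.9040 = -0.485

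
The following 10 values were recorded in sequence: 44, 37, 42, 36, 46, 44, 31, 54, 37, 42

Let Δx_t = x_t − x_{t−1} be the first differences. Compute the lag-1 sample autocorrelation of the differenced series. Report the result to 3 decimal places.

First differences Δx: -7, 5, -6, 10, -2, -13, 23, -17, 5
Mean of differences = -0.2222
Numerator Σ(Δx_t−Δx̄)(Δx_{t+1}−Δx̄) = -894.0494
Denominator Σ(Δx_t−Δx̄)² = 1225.5556
r_1(Δx) = -894.0494 / 1225.5556 = -0.730

-0.730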